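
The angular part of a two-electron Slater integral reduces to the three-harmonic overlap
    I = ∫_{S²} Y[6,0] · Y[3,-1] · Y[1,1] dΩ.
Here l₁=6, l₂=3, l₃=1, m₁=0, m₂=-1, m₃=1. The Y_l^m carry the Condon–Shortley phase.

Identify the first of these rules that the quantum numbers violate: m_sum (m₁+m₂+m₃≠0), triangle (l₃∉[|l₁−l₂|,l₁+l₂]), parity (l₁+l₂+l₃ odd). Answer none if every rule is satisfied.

azimuthal sum: 0 − 1 + 1 = 0  ✓
3 ≤ 1 ≤ 9 (triangle on l)  ✗
L = 6 + 3 + 1 = 10 (even)

triangle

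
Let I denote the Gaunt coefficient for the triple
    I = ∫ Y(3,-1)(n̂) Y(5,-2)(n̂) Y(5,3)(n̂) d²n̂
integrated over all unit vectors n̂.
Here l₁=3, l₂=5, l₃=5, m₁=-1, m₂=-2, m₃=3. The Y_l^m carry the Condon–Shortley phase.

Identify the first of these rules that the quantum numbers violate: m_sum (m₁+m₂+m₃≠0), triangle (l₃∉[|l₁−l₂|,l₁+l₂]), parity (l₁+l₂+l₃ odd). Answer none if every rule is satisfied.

Σmᵢ = 0  ✓
l₃∈[|l₁−l₂|,l₁+l₂]=[2,8], have l₃=5  ✓
Σlᵢ = 13 ⇒ odd  ✗

parity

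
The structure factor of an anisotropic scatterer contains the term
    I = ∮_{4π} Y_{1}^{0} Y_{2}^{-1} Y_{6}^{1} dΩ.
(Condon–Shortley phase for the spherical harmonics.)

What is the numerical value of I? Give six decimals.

0.000000

|1−2|≤6≤1+2 violated ⇒ I = 0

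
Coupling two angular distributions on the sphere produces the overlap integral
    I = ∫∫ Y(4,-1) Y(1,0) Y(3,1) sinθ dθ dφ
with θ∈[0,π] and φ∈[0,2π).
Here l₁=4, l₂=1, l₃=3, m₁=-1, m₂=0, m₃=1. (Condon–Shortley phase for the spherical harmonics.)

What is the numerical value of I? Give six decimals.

Rules hold: Σm=0, L=8 even, 3≤3≤5.
N = 9·3·7 = 189
Δ = 2!·6!·0!/9! = 1/252
Racah Σ t=1..1: t=1:−1/36 = -1/36
⇒ 3j(4 1 3; 0 0 0)² = 4/63, sgn +1
Racah Σ t=1..1: t=1:−1/48 = -1/48
⇒ 3j(4 1 3; -1 0 1)² = 5/84, sgn -1
4πI² = N·(3j₀)²·(3jₘ)² = 5/7
I = -1·√(0.714286/4π) = -0.23841361

-0.238414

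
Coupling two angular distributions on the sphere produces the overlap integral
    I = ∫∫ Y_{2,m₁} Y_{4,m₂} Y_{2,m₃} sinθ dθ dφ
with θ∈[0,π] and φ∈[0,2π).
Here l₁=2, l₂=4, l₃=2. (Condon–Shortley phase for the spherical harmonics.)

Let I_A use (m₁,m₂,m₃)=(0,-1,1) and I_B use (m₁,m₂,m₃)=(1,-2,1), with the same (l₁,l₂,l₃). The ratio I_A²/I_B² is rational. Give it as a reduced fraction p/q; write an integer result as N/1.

l's match ⇒ only the (l;m) 3-j factors differ between A and B.
A: triangle coeff Δ(2,4,2) = 1/630; Σ_t [2,2]: t=2:+1/24 = 1/24; (3j)²=1/21 [(2 4 2; 0 -1 1)], sign=-1
B: triangle coeff Δ(2,4,2) = 1/630; Σ_t [1,1]: t=1:−1/36 = -1/36; (3j)²=4/63 [(2 4 2; 1 -2 1)], sign=+1
I_A²/I_B² = (1/21)/(4/63) = 3/4

3/4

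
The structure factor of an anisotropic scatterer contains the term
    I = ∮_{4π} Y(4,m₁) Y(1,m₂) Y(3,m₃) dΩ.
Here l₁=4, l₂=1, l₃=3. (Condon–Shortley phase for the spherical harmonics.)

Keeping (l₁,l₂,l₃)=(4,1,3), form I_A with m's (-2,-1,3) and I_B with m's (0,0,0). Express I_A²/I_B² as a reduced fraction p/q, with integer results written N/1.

1/16

Shared (l₁,l₂,l₃)=(4,1,3): N and (l;000)² cancel in I_A²/I_B².
A: Δ = 2!·6!·0!/9! = 1/252; Racah Σ t=0..0: t=0:+1/1440 = 1/1440; ⇒ 3j(4 1 3; -2 -1 3)² = 1/252, sgn +1
B: Δ = 2!·6!·0!/9! = 1/252; Racah Σ t=1..1: t=1:−1/36 = -1/36; ⇒ 3j(4 1 3; 0 0 0)² = 4/63, sgn +1
I_A²/I_B² = (1/252)/(4/63) = 1/16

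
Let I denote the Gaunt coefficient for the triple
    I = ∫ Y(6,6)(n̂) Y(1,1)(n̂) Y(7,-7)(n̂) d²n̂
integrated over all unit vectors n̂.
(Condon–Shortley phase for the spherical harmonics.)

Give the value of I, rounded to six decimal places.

Rules hold: Σm=0, L=14 even, 5≤7≤7.
N = 13·3·15 = 585
Δ = 0!·12!·2!/15! = 1/1365
Racah Σ t=0..0: t=0:+1/518400 = 1/518400
⇒ 3j(6 1 7; 0 0 0)² = 7/195, sgn -1
Racah Σ t=0..0: t=0:+1/958003200 = 1/958003200
⇒ 3j(6 1 7; 6 1 -7)² = 1/15, sgn +1
4πI² = N·(3j₀)²·(3jₘ)² = 7/5
I = -1·√(1.4/4π) = -0.33377906

-0.333779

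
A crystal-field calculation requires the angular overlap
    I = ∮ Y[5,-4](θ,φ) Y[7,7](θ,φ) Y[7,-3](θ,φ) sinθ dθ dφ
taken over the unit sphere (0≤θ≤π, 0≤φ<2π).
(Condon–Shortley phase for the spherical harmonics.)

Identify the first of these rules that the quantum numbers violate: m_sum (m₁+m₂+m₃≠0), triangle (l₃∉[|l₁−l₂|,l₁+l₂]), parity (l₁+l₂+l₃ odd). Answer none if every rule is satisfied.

parity

Σmᵢ = 0  ✓
l₃∈[|l₁−l₂|,l₁+l₂]=[2,12], have l₃=7  ✓
Σlᵢ = 19 ⇒ odd  ✗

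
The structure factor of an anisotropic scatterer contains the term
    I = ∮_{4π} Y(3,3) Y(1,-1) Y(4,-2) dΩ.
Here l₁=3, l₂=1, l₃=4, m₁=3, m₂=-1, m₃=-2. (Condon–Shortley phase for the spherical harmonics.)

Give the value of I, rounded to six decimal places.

Checks pass: Σm=0; 8 even; l₃=4∈[2,4].
(2·3+1)(2·1+1)(2·4+1) = 189
Δ: 0! 6! 2! / 9! → 1/252
sum: t=0:+1/36 = 1/36
3j²(3 1 4; 0 0 0) = Δ·Π!·Σ² = 4/63  (sign +1)
sum: t=0:+1/1440 = 1/1440
3j²(3 1 4; 3 -1 -2) = Δ·Π!·Σ² = 1/252  (sign +1)
combine: 4πI² = 189·4/63·1/252 = 1/21
take √, sign +1: I = 0.06155813

0.061558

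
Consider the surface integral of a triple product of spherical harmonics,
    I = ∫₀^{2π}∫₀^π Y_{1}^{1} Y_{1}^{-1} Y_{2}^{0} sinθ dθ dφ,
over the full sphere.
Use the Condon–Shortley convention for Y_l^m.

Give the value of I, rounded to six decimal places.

m-sum 0 ✓  L=4 even ✓  0≤2≤2 ✓
Π(2lᵢ+1) = 3×3×5 = 45
triangle coeff Δ(1,1,2) = 1/30
Σ_t [0,0]: t=0:+1/1 = 1/1
(3j)²=2/15 [(1 1 2; 0 0 0)], sign=+1
Σ_t [0,0]: t=0:+1/4 = 1/4
(3j)²=1/30 [(1 1 2; 1 -1 0)], sign=+1
⇒ 4πI² = 1/5
I = (+1)√(1/5/(4π)) = 0.12615663

0.126157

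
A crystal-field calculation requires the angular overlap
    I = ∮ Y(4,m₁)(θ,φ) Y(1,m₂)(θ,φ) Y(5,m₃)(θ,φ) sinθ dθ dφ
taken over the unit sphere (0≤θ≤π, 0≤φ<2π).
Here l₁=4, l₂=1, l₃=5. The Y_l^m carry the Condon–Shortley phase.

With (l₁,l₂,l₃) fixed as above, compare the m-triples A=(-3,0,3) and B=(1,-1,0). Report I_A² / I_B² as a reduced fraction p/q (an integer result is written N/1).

8/5

l's match ⇒ only the (l;m) 3-j factors differ between A and B.
A: triangle coeff Δ(4,1,5) = 1/495; Σ_t [0,0]: t=0:+1/5040 = 1/5040; (3j)²=16/495 [(4 1 5; -3 0 3)], sign=+1
B: triangle coeff Δ(4,1,5) = 1/495; Σ_t [0,0]: t=0:+1/1440 = 1/1440; (3j)²=2/99 [(4 1 5; 1 -1 0)], sign=-1
I_A²/I_B² = (16/495)/(2/99) = 8/5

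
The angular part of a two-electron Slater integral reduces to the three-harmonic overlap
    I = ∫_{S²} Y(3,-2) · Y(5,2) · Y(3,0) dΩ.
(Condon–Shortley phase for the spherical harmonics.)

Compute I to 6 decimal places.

Σlᵢ=11 odd — θ-integrand is odd under cosθ→−cosθ; I=0

0.000000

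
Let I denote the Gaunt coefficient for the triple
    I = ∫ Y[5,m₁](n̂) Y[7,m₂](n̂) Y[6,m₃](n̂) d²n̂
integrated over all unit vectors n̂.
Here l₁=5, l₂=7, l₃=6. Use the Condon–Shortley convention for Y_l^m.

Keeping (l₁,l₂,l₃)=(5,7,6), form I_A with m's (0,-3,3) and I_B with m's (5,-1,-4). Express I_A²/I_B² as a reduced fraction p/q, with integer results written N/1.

l's match ⇒ only the (l;m) 3-j factors differ between A and B.
A: triangle coeff Δ(5,7,6) = 1/174594420; Σ_t [1,4]: t=1:−1/2073600 t=2:+1/414720 t=3:−1/725760 t=4:+1/11612160 = 37/58060800; (3j)²=4107/646646 [(5 7 6; 0 -3 3)], sign=-1
B: triangle coeff Δ(5,7,6) = 1/174594420; Σ_t [0,0]: t=0:+1/24883200 = 1/24883200; (3j)²=980/138567 [(5 7 6; 5 -1 -4)], sign=+1
I_A²/I_B² = (4107/646646)/(980/138567) = 12321/13720

12321/13720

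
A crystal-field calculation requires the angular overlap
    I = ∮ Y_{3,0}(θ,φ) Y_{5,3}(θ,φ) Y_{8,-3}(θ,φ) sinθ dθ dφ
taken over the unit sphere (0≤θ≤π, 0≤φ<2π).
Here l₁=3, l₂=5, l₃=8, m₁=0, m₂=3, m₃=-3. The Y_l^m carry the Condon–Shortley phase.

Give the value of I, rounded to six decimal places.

-0.170538

Checks pass: Σm=0; 16 even; l₃=8∈[2,8].
(2·3+1)(2·5+1)(2·8+1) = 1309
Δ: 0! 6! 10! / 17! → 1/136136
sum: t=0:+1/518400 = 1/518400
3j²(3 5 8; 0 0 0) = Δ·Π!·Σ² = 56/2431  (sign +1)
sum: t=0:+1/2903040 = 1/2903040
3j²(3 5 8; 0 3 -3) = Δ·Π!·Σ² = 75/6188  (sign -1)
combine: 4πI² = 1309·56/2431·75/6188 = 1050/2873
take √, sign -1: I = -0.17053829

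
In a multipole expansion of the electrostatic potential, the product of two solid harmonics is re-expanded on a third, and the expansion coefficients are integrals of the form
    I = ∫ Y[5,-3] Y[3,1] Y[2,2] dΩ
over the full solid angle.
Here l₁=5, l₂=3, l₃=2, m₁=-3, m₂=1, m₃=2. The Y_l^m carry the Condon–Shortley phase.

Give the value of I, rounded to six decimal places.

-0.200476

m-sum 0 ✓  L=10 even ✓  2≤2≤8 ✓
Π(2lᵢ+1) = 11×7×5 = 385
triangle coeff Δ(5,3,2) = 1/2310
Σ_t [3,3]: t=3:−1/144 = -1/144
(3j)²=10/231 [(5 3 2; 0 0 0)], sign=-1
Σ_t [4,4]: t=4:+1/1152 = 1/1152
(3j)²=1/33 [(5 3 2; -3 1 2)], sign=+1
⇒ 4πI² = 50/99
I = (-1)√(50/99/(4π)) = -0.20047604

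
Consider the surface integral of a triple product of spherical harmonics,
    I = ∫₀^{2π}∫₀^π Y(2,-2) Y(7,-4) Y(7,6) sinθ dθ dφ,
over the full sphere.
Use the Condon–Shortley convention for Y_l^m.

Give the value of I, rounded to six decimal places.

m-sum 0 ✓  L=16 even ✓  5≤7≤9 ✓
Π(2lᵢ+1) = 5×15×15 = 1125
triangle coeff Δ(2,7,7) = 1/185640
Σ_t [0,2]: t=0:+1/2419200 t=1:−1/518400 t=2:+1/2419200 = -1/907200
(3j)²=56/3315 [(2 7 7; 0 0 0)], sign=+1
Σ_t [2,2]: t=2:+1/159667200 = 1/159667200
(3j)²=9/1190 [(2 7 7; -2 -4 6)], sign=-1
⇒ 4πI² = 540/3757
I = (-1)√(540/3757/(4π)) = -0.10694768

-0.106948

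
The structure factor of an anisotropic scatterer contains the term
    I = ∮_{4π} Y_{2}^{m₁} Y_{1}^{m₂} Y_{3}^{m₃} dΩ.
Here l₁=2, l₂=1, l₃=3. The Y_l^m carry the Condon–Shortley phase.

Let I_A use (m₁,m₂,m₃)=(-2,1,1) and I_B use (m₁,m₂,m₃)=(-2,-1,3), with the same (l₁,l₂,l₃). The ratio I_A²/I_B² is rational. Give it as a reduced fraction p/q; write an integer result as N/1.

Shared (l₁,l₂,l₃)=(2,1,3): N and (l;000)² cancel in I_A²/I_B².
A: Δ = 0!·4!·2!/7! = 1/105; Racah Σ t=0..0: t=0:+1/48 = 1/48; ⇒ 3j(2 1 3; -2 1 1)² = 1/105, sgn +1
B: Δ = 0!·4!·2!/7! = 1/105; Racah Σ t=0..0: t=0:+1/48 = 1/48; ⇒ 3j(2 1 3; -2 -1 3)² = 1/7, sgn +1
I_A²/I_B² = (1/105)/(1/7) = 1/15

1/15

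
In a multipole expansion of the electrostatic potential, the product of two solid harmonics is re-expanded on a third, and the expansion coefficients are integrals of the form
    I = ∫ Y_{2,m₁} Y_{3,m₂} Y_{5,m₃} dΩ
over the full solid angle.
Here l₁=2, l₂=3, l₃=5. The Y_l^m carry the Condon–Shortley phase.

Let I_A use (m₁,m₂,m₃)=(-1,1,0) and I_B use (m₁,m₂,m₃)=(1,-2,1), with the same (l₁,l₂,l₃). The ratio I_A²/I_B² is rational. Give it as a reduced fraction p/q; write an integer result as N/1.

25/12

Shared (l₁,l₂,l₃)=(2,3,5): N and (l;000)² cancel in I_A²/I_B².
A: Δ = 0!·4!·6!/11! = 1/2310; Racah Σ t=0..0: t=0:+1/288 = 1/288; ⇒ 3j(2 3 5; -1 1 0)² = 5/231, sgn -1
B: Δ = 0!·4!·6!/11! = 1/2310; Racah Σ t=0..0: t=0:+1/720 = 1/720; ⇒ 3j(2 3 5; 1 -2 1)² = 4/385, sgn +1
I_A²/I_B² = (5/231)/(4/385) = 25/12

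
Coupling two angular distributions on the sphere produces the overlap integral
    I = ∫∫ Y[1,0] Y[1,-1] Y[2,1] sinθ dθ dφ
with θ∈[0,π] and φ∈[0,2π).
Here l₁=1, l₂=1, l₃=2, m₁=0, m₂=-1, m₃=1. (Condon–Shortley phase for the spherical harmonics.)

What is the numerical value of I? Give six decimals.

-0.218510

Rules hold: Σm=0, L=4 even, 0≤2≤2.
N = 3·3·5 = 45
Δ = 0!·2!·2!/5! = 1/30
Racah Σ t=0..0: t=0:+1/1 = 1/1
⇒ 3j(1 1 2; 0 0 0)² = 2/15, sgn +1
Racah Σ t=0..0: t=0:+1/2 = 1/2
⇒ 3j(1 1 2; 0 -1 1)² = 1/10, sgn -1
4πI² = N·(3j₀)²·(3jₘ)² = 3/5
I = -1·√(0.6/4π) = -0.21850969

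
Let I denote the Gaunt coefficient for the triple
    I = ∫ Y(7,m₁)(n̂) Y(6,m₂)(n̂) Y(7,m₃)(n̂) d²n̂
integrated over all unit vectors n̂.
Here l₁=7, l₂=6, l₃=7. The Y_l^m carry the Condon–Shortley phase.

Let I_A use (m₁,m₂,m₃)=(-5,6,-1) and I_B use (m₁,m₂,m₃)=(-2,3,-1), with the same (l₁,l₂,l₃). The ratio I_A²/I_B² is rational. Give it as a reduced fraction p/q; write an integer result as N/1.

l's match ⇒ only the (l;m) 3-j factors differ between A and B.
A: triangle coeff Δ(7,6,7) = 1/2444321880; Σ_t [6,6]: t=6:+1/746496000 = 1/746496000; (3j)²=616/62985 [(7 6 7; -5 6 -1)], sign=+1
B: triangle coeff Δ(7,6,7) = 1/2444321880; Σ_t [3,6]: t=3:−1/37324800 t=4:+1/4147200 t=5:−1/3317760 t=6:+1/18662400 = -1/29859840; (3j)²=175/138567 [(7 6 7; -2 3 -1)], sign=-1
I_A²/I_B² = (616/62985)/(175/138567) = 968/125

968/125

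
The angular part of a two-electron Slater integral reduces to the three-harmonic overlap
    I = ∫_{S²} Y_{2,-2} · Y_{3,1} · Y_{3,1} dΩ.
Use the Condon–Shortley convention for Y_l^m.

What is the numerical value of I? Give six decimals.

0.206013

m-sum 0 ✓  L=8 even ✓  1≤3≤5 ✓
Π(2lᵢ+1) = 5×7×7 = 245
triangle coeff Δ(2,3,3) = 1/3780
Σ_t [0,2]: t=0:+1/24 t=1:−1/4 t=2:+1/24 = -1/6
(3j)²=4/105 [(2 3 3; 0 0 0)], sign=+1
Σ_t [2,2]: t=2:+1/16 = 1/16
(3j)²=2/35 [(2 3 3; -2 1 1)], sign=+1
⇒ 4πI² = 8/15
I = (+1)√(8/15/(4π)) = 0.20601291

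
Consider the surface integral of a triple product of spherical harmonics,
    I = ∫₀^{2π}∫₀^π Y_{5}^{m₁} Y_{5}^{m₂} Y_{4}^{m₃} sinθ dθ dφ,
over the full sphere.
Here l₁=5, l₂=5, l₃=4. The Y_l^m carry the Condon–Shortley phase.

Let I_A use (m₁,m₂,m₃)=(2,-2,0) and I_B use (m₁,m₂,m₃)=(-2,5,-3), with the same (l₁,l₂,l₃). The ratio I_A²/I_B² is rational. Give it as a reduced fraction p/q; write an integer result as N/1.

1/42

Shared (l₁,l₂,l₃)=(5,5,4): N and (l;000)² cancel in I_A²/I_B².
A: Δ = 6!·4!·4!/15! = 1/3153150; Racah Σ t=0..3: t=0:+1/25920 t=1:−1/1920 t=2:+1/1728 t=3:−1/20736 = 1/20736; ⇒ 3j(5 5 4; 2 -2 0)² = 1/2574, sgn +1
B: Δ = 6!·4!·4!/15! = 1/3153150; Racah Σ t=6..6: t=6:+1/103680 = 1/103680; ⇒ 3j(5 5 4; -2 5 -3)² = 7/429, sgn -1
I_A²/I_B² = (1/2574)/(7/429) = 1/42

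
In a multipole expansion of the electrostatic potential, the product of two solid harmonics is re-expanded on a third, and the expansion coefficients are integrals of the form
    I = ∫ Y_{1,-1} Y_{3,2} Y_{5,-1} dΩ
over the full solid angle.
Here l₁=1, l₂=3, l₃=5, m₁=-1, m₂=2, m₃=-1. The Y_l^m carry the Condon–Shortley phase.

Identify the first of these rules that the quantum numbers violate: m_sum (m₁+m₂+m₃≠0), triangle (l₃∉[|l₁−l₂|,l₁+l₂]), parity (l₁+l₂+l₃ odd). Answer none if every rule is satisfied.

triangle

azimuthal sum: -1 + 2 − 1 = 0  ✓
2 ≤ 5 ≤ 4 (triangle on l)  ✗
L = 1 + 3 + 5 = 9 (odd)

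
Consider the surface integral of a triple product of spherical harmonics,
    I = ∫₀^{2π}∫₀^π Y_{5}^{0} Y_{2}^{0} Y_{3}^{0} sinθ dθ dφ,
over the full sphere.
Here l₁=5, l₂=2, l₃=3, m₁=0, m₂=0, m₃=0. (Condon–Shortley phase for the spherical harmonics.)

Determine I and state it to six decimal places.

0.239615

Rules hold: Σm=0, L=10 even, 3≤3≤7.
N = 11·5·7 = 385
Δ = 4!·6!·0!/11! = 1/2310
Racah Σ t=2..2: t=2:+1/144 = 1/144
⇒ 3j(5 2 3; 0 0 0)² = 10/231, sgn -1
(m-triple is (0,0,0) — same symbol as above.)
4πI² = N·(3j₀)²·(3jₘ)² = 500/693
I = +1·√(0.721501/4π) = 0.23961470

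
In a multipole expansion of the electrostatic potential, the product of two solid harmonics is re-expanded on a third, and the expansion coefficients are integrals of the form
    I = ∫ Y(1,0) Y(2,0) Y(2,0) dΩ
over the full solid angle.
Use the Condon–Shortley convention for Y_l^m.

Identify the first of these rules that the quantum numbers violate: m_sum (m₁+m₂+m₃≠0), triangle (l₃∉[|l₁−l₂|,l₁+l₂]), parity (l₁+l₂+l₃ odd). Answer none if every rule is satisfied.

parity

azimuthal sum: 0 + 0 + 0 = 0  ✓
1 ≤ 2 ≤ 3 (triangle on l)  ✓
L = 1 + 2 + 2 = 5 (odd)  ✗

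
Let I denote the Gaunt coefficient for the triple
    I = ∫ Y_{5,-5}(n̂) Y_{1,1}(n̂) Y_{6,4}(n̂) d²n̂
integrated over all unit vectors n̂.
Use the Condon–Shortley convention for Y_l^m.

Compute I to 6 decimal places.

0.040859

m-sum 0 ✓  L=12 even ✓  4≤6≤6 ✓
Π(2lᵢ+1) = 11×3×13 = 429
triangle coeff Δ(5,1,6) = 1/858
Σ_t [0,0]: t=0:+1/14400 = 1/14400
(3j)²=6/143 [(5 1 6; 0 0 0)], sign=+1
Σ_t [0,0]: t=0:+1/7257600 = 1/7257600
(3j)²=1/858 [(5 1 6; -5 1 4)], sign=+1
⇒ 4πI² = 3/143
I = (+1)√(3/143/(4π)) = 0.04085899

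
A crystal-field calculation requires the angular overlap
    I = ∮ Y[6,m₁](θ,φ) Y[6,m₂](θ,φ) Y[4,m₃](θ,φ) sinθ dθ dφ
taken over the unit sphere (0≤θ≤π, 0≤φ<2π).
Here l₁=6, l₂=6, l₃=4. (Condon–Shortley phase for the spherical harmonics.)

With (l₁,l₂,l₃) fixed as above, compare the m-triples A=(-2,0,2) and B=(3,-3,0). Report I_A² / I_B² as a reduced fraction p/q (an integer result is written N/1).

Shared (l₁,l₂,l₃)=(6,6,4): N and (l;000)² cancel in I_A²/I_B².
A: Δ = 8!·4!·4!/17! = 1/15315300; Racah Σ t=4..6: t=4:+1/55296 t=5:−1/25920 t=6:+1/138240 = -11/829440; ⇒ 3j(6 6 4; -2 0 2)² = 11/1326, sgn -1
B: Δ = 8!·4!·4!/17! = 1/15315300; Racah Σ t=0..3: t=0:+1/1451520 t=1:−1/80640 t=2:+1/51840 t=3:−1/414720 = 1/193536; ⇒ 3j(6 6 4; 3 -3 0)² = 81/17017, sgn +1
I_A²/I_B² = (11/1326)/(81/17017) = 847/486

847/486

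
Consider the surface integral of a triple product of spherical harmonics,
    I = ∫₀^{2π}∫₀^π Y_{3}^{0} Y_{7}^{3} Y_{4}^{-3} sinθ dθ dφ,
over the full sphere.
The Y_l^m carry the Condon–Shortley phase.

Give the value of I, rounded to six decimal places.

m-sum 0 ✓  L=14 even ✓  4≤4≤10 ✓
Π(2lᵢ+1) = 7×15×9 = 945
triangle coeff Δ(3,7,4) = 1/45045
Σ_t [3,3]: t=3:−1/20736 = -1/20736
(3j)²=35/1287 [(3 7 4; 0 0 0)], sign=-1
Σ_t [3,3]: t=3:−1/181440 = -1/181440
(3j)²=32/3003 [(3 7 4; 0 3 -3)], sign=+1
⇒ 4πI² = 5600/20449
I = (-1)√(5600/20449/(4π)) = -0.14762267

-0.147623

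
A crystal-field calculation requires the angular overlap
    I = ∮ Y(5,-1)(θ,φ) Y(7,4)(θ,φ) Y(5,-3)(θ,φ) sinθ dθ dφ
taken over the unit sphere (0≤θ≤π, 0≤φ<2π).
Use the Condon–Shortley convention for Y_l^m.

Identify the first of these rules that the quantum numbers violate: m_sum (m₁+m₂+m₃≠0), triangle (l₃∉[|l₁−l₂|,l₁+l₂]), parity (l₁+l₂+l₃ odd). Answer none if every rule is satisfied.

parity

Σmᵢ = 0  ✓
l₃∈[|l₁−l₂|,l₁+l₂]=[2,12], have l₃=5  ✓
Σlᵢ = 17 ⇒ odd  ✗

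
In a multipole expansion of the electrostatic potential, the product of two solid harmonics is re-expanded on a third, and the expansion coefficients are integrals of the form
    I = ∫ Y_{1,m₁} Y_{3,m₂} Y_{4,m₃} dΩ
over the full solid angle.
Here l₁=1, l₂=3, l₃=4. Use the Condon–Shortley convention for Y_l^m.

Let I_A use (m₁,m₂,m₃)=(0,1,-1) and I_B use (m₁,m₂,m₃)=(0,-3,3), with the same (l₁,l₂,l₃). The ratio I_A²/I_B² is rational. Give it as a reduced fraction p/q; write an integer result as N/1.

l's match ⇒ only the (l;m) 3-j factors differ between A and B.
A: triangle coeff Δ(1,3,4) = 1/252; Σ_t [0,0]: t=0:+1/48 = 1/48; (3j)²=5/84 [(1 3 4; 0 1 -1)], sign=-1
B: triangle coeff Δ(1,3,4) = 1/252; Σ_t [0,0]: t=0:+1/720 = 1/720; (3j)²=1/36 [(1 3 4; 0 -3 3)], sign=-1
I_A²/I_B² = (5/84)/(1/36) = 15/7

15/7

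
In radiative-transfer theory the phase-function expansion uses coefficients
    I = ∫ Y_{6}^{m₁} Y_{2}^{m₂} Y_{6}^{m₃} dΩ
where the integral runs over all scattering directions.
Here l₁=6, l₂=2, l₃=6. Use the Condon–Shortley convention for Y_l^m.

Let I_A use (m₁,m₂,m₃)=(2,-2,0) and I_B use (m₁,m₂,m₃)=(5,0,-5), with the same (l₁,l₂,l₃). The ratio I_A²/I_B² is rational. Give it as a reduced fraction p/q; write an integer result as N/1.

l's match ⇒ only the (l;m) 3-j factors differ between A and B.
A: triangle coeff Δ(6,2,6) = 1/90090; Σ_t [0,0]: t=0:+1/69120 = 1/69120; (3j)²=4/143 [(6 2 6; 2 -2 0)], sign=+1
B: triangle coeff Δ(6,2,6) = 1/90090; Σ_t [0,1]: t=0:+1/1451520 t=1:−1/3628800 = 1/2419200; (3j)²=11/910 [(6 2 6; 5 0 -5)], sign=-1
I_A²/I_B² = (4/143)/(11/910) = 280/121

280/121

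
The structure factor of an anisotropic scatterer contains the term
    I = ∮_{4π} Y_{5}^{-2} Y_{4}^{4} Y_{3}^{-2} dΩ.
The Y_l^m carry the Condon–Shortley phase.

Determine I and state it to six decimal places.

Rules hold: Σm=0, L=12 even, 1≤3≤9.
N = 11·9·7 = 693
Δ = 6!·4!·2!/13! = 1/180180
Racah Σ t=2..4: t=2:+1/576 t=3:−1/144 t=4:+1/576 = -1/288
⇒ 3j(5 4 3; 0 0 0)² = 20/1001, sgn +1
Racah Σ t=6..6: t=6:+1/8640 = 1/8640
⇒ 3j(5 4 3; -2 4 -2)² = 14/1287, sgn -1
4πI² = N·(3j₀)²·(3jₘ)² = 280/1859
I = -1·√(0.150619/4π) = -0.10947990

-0.109480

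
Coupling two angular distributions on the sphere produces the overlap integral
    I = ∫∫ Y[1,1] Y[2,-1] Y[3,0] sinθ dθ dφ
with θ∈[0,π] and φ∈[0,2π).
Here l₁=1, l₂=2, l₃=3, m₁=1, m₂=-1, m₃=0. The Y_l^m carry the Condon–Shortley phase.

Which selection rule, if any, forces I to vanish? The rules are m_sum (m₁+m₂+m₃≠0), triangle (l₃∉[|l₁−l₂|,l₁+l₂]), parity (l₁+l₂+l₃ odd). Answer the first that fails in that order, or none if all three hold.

none

m₁+m₂+m₃ = 1 − 1 + 0 = 0  ✓
triangle: |1−2|=1 ≤ l₃=3 ≤ 1+2=3  ✓
parity: l₁+l₂+l₃ = 6 is even  ✓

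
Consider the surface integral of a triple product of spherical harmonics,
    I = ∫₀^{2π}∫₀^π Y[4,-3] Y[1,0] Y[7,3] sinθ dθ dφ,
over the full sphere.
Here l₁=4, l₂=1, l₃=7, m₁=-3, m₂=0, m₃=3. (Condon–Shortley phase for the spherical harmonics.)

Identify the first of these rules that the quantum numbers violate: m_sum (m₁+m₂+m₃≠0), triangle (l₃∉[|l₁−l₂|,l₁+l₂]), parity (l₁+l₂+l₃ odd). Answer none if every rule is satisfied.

triangle

Σmᵢ = 0  ✓
l₃∈[|l₁−l₂|,l₁+l₂]=[3,5], have l₃=7  ✗
Σlᵢ = 12 ⇒ even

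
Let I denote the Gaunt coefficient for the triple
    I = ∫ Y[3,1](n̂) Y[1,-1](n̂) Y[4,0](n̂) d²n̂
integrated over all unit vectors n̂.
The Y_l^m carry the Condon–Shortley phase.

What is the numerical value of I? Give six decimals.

0.150786

m-sum 0 ✓  L=8 even ✓  2≤4≤4 ✓
Π(2lᵢ+1) = 7×3×9 = 189
triangle coeff Δ(3,1,4) = 1/252
Σ_t [0,0]: t=0:+1/36 = 1/36
(3j)²=4/63 [(3 1 4; 0 0 0)], sign=+1
Σ_t [0,0]: t=0:+1/96 = 1/96
(3j)²=1/42 [(3 1 4; 1 -1 0)], sign=+1
⇒ 4πI² = 2/7
I = (+1)√(2/7/(4π)) = 0.15078601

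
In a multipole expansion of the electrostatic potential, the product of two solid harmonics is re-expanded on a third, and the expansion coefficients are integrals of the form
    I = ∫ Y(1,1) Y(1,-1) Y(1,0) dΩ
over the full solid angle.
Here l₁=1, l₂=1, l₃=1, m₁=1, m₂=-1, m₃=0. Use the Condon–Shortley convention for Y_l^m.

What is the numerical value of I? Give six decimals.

0.000000

Σlᵢ=3 odd — θ-integrand is odd under cosθ→−cosθ; I=0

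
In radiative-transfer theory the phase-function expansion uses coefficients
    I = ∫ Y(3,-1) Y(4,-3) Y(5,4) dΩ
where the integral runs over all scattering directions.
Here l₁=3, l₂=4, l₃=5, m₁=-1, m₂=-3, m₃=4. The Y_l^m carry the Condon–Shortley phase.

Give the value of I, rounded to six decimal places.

0.042401

m-sum 0 ✓  L=12 even ✓  1≤5≤7 ✓
Π(2lᵢ+1) = 7×9×11 = 693
triangle coeff Δ(3,4,5) = 1/180180
Σ_t [0,2]: t=0:+1/576 t=1:−1/144 t=2:+1/576 = -1/288
(3j)²=20/1001 [(3 4 5; 0 0 0)], sign=+1
Σ_t [0,1]: t=0:+1/5760 t=1:−1/4320 = -1/17280
(3j)²=7/4290 [(3 4 5; -1 -3 4)], sign=+1
⇒ 4πI² = 42/1859
I = (+1)√(42/1859/(4π)) = 0.04240138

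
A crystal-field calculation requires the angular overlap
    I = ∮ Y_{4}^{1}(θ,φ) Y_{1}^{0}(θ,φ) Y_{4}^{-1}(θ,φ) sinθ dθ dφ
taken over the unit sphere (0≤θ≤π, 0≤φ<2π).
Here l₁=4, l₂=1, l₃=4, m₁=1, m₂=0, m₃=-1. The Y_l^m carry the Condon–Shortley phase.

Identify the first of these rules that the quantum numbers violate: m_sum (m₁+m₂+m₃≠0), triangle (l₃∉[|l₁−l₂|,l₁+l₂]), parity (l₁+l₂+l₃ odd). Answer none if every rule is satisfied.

m₁+m₂+m₃ = 1 + 0 − 1 = 0  ✓
triangle: |4−1|=3 ≤ l₃=4 ≤ 4+1=5  ✓
parity: l₁+l₂+l₃ = 9 is odd  ✗

parity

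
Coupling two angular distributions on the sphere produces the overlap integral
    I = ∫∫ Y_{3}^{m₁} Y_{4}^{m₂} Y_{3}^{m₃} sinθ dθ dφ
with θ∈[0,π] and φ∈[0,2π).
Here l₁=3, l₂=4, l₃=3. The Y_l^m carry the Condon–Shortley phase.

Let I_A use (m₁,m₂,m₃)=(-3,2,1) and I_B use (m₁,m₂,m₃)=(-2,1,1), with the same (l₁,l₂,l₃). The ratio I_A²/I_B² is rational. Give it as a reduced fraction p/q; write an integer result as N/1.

Same 3,4,3: normalisation and zero-m 3j drop out of the ratio.
A: Δ: 4! 2! 4! / 11! → 1/34650; sum: t=4:+1/192 = 1/192; 3j²(3 4 3; -3 2 1) = Δ·Π!·Σ² = 3/77  (sign +1)
B: Δ: 4! 2! 4! / 11! → 1/34650; sum: t=3:−1/48 t=4:+1/144 = -1/72; 3j²(3 4 3; -2 1 1) = Δ·Π!·Σ² = 16/693  (sign -1)
I_A²/I_B² = (3/77)/(16/693) = 27/16

27/16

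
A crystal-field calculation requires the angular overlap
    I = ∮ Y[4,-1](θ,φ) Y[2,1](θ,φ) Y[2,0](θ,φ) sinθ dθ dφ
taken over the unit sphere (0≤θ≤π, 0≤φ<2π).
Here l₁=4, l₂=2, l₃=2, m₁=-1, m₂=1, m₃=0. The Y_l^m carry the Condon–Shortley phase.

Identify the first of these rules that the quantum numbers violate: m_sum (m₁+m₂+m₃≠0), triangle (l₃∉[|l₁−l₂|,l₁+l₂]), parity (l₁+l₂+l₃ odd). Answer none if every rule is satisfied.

none

azimuthal sum: -1 + 1 + 0 = 0  ✓
2 ≤ 2 ≤ 6 (triangle on l)  ✓
L = 4 + 2 + 2 = 8 (even)  ✓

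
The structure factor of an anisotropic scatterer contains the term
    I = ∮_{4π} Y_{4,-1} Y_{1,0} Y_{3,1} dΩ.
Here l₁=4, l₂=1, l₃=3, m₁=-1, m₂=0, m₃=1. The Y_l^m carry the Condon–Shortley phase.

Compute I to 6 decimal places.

-0.238414

Checks pass: Σm=0; 8 even; l₃=3∈[3,5].
(2·4+1)(2·1+1)(2·3+1) = 189
Δ: 2! 6! 0! / 9! → 1/252
sum: t=1:−1/36 = -1/36
3j²(4 1 3; 0 0 0) = Δ·Π!·Σ² = 4/63  (sign +1)
sum: t=1:−1/48 = -1/48
3j²(4 1 3; -1 0 1) = Δ·Π!·Σ² = 5/84  (sign -1)
combine: 4πI² = 189·4/63·5/84 = 5/7
take √, sign -1: I = -0.23841361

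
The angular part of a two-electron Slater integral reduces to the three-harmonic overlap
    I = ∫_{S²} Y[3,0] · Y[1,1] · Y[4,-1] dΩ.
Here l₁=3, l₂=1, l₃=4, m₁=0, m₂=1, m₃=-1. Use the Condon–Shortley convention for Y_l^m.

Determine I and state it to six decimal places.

Checks pass: Σm=0; 8 even; l₃=4∈[2,4].
(2·3+1)(2·1+1)(2·4+1) = 189
Δ: 0! 6! 2! / 9! → 1/252
sum: t=0:+1/36 = 1/36
3j²(3 1 4; 0 0 0) = Δ·Π!·Σ² = 4/63  (sign +1)
sum: t=0:+1/72 = 1/72
3j²(3 1 4; 0 1 -1) = Δ·Π!·Σ² = 5/126  (sign -1)
combine: 4πI² = 189·4/63·5/126 = 10/21
take √, sign -1: I = -0.19466390

-0.194664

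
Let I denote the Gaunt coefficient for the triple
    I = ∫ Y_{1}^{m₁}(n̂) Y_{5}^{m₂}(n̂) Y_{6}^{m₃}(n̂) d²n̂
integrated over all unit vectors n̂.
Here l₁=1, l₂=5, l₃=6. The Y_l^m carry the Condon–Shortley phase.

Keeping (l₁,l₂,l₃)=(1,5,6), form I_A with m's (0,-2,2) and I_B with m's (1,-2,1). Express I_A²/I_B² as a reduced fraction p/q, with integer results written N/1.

Shared (l₁,l₂,l₃)=(1,5,6): N and (l;000)² cancel in I_A²/I_B².
A: Δ = 0!·2!·10!/13! = 1/858; Racah Σ t=0..0: t=0:+1/30240 = 1/30240; ⇒ 3j(1 5 6; 0 -2 2)² = 16/429, sgn +1
B: Δ = 0!·2!·10!/13! = 1/858; Racah Σ t=0..0: t=0:+1/60480 = 1/60480; ⇒ 3j(1 5 6; 1 -2 1)² = 5/429, sgn -1
I_A²/I_B² = (16/429)/(5/429) = 16/5

16/5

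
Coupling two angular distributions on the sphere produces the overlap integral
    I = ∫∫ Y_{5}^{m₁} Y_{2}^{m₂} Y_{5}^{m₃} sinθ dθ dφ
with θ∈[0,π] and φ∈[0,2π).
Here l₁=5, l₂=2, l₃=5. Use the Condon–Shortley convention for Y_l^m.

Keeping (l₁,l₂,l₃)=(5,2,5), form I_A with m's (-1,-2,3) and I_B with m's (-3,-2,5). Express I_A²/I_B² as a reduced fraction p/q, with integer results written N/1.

Shared (l₁,l₂,l₃)=(5,2,5): N and (l;000)² cancel in I_A²/I_B².
A: Δ = 2!·8!·2!/13! = 1/38610; Racah Σ t=0..0: t=0:+1/5760 = 1/5760; ⇒ 3j(5 2 5; -1 -2 3)² = 56/2145, sgn +1
B: Δ = 2!·8!·2!/13! = 1/38610; Racah Σ t=0..0: t=0:+1/161280 = 1/161280; ⇒ 3j(5 2 5; -3 -2 5)² = 1/143, sgn +1
I_A²/I_B² = (56/2145)/(1/143) = 56/15

56/15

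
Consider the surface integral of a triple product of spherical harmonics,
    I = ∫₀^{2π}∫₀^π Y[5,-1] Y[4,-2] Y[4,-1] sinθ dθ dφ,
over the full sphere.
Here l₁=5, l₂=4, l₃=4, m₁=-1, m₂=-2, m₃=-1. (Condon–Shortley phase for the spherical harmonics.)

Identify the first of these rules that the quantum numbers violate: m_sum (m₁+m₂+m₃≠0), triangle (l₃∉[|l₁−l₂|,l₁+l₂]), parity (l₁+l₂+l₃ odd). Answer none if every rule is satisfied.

m_sum

azimuthal sum: -1 − 2 − 1 = -4  ✗
1 ≤ 4 ≤ 9 (triangle on l)
L = 5 + 4 + 4 = 13 (odd)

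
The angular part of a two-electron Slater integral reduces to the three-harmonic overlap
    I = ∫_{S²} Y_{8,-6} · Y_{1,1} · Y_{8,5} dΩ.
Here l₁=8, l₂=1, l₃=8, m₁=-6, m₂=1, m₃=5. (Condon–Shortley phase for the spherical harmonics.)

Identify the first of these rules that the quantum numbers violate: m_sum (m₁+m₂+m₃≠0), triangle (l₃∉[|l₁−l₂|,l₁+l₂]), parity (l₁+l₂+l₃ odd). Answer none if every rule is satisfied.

parity

m₁+m₂+m₃ = -6 + 1 + 5 = 0  ✓
triangle: |8−1|=7 ≤ l₃=8 ≤ 8+1=9  ✓
parity: l₁+l₂+l₃ = 17 is odd  ✗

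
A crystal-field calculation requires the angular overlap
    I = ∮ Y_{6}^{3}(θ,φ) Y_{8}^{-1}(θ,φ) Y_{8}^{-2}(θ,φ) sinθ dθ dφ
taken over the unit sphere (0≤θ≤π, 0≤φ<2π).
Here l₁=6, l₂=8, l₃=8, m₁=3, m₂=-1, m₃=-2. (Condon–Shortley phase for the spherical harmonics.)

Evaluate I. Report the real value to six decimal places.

-0.039469

m-sum 0 ✓  L=22 even ✓  2≤8≤14 ✓
Π(2lᵢ+1) = 13×17×17 = 3757
triangle coeff Δ(6,8,8) = 1/13742520792
Σ_t [0,6]: t=0:+1/41803776000 t=1:−1/435456000 t=2:+1/39813120 t=3:−1/18662400 t=4:+1/39813120 t=5:−1/435456000 t=6:+1/41803776000 = -11/1393459200
(3j)²=600/96577 [(6 8 8; 0 0 0)], sign=-1
Σ_t [0,3]: t=0:+1/783820800 t=1:−1/99532800 t=2:+1/82944000 t=3:−1/447897600 = 11/10450944000
(3j)²=81/96577 [(6 8 8; 3 -1 -2)], sign=+1
⇒ 4πI² = 48600/2482597
I = (-1)√(48600/2482597/(4π)) = -0.03946936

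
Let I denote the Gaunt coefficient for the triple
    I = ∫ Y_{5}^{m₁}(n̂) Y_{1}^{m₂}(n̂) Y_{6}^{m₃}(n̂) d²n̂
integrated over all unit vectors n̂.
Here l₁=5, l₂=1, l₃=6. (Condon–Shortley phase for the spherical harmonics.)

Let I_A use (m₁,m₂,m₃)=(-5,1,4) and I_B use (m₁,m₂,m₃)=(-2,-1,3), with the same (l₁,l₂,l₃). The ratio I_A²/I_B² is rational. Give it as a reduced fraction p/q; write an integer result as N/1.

1/36

Same 5,1,6: normalisation and zero-m 3j drop out of the ratio.
A: Δ: 0! 10! 2! / 13! → 1/858; sum: t=0:+1/7257600 = 1/7257600; 3j²(5 1 6; -5 1 4) = Δ·Π!·Σ² = 1/858  (sign +1)
B: Δ: 0! 10! 2! / 13! → 1/858; sum: t=0:+1/60480 = 1/60480; 3j²(5 1 6; -2 -1 3) = Δ·Π!·Σ² = 6/143  (sign -1)
I_A²/I_B² = (1/858)/(6/143) = 1/36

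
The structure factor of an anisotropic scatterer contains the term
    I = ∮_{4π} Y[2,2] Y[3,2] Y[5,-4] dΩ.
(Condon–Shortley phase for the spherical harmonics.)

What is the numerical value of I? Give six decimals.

0.268967

Checks pass: Σm=0; 10 even; l₃=5∈[1,5].
(2·2+1)(2·3+1)(2·5+1) = 385
Δ: 0! 4! 6! / 11! → 1/2310
sum: t=0:+1/144 = 1/144
3j²(2 3 5; 0 0 0) = Δ·Π!·Σ² = 10/231  (sign -1)
sum: t=0:+1/2880 = 1/2880
3j²(2 3 5; 2 2 -4) = Δ·Π!·Σ² = 3/55  (sign -1)
combine: 4πI² = 385·10/231·3/55 = 10/11
take √, sign +1: I = 0.26896683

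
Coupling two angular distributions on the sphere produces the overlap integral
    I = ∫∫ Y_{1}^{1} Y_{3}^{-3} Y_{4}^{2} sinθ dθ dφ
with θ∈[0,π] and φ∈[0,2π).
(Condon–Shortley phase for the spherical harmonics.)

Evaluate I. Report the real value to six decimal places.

0.061558

m-sum 0 ✓  L=8 even ✓  2≤4≤4 ✓
Π(2lᵢ+1) = 3×7×9 = 189
triangle coeff Δ(1,3,4) = 1/252
Σ_t [0,0]: t=0:+1/36 = 1/36
(3j)²=4/63 [(1 3 4; 0 0 0)], sign=+1
Σ_t [0,0]: t=0:+1/1440 = 1/1440
(3j)²=1/252 [(1 3 4; 1 -3 2)], sign=+1
⇒ 4πI² = 1/21
I = (+1)√(1/21/(4π)) = 0.06155813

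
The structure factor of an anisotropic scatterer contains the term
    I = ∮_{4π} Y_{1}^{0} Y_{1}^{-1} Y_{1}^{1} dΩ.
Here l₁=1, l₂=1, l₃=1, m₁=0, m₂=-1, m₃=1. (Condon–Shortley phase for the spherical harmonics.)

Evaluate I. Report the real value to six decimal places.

0.000000

Σlᵢ=3 odd — θ-integrand is odd under cosθ→−cosθ; I=0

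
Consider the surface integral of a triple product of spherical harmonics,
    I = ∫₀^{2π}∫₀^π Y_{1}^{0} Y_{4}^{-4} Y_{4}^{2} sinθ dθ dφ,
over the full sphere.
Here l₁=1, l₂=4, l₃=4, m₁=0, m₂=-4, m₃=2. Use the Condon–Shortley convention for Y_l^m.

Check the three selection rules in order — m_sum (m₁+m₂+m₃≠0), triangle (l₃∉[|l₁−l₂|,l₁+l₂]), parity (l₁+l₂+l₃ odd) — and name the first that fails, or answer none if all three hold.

Σmᵢ = -2  ✗
l₃∈[|l₁−l₂|,l₁+l₂]=[3,5], have l₃=4
Σlᵢ = 9 ⇒ odd

m_sum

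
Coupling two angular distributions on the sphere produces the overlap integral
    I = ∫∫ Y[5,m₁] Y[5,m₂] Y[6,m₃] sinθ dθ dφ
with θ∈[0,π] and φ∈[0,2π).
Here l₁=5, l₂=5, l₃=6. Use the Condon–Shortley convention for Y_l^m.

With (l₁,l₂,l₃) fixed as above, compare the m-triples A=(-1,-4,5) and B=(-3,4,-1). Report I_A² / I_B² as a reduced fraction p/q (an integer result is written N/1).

Same 5,5,6: normalisation and zero-m 3j drop out of the ratio.
A: Δ: 4! 6! 6! / 17! → 1/28588560; sum: t=0:+1/2073600 t=1:−1/518400 = -1/691200; 3j²(5 5 6; -1 -4 5) = Δ·Π!·Σ² = 81/4420  (sign +1)
B: Δ: 4! 6! 6! / 17! → 1/28588560; sum: t=3:−1/518400 t=4:+1/138240 = 11/2073600; 3j²(5 5 6; -3 4 -1) = Δ·Π!·Σ² = 77/4420  (sign -1)
I_A²/I_B² = (81/4420)/(77/4420) = 81/77

81/77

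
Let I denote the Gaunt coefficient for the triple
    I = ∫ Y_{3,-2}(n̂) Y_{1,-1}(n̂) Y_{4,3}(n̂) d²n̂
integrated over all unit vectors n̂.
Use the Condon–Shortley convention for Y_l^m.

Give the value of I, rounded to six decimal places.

m-sum 0 ✓  L=8 even ✓  2≤4≤4 ✓
Π(2lᵢ+1) = 7×3×9 = 189
triangle coeff Δ(3,1,4) = 1/252
Σ_t [0,0]: t=0:+1/36 = 1/36
(3j)²=4/63 [(3 1 4; 0 0 0)], sign=+1
Σ_t [0,0]: t=0:+1/240 = 1/240
(3j)²=1/12 [(3 1 4; -2 -1 3)], sign=-1
⇒ 4πI² = 1/1
I = (-1)√(1/1/(4π)) = -0.28209479

-0.282095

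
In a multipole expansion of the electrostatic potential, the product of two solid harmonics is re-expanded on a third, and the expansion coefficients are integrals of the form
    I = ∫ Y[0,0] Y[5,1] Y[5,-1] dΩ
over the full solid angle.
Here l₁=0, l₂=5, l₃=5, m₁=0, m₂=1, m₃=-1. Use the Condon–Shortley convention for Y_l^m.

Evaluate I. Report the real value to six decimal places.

Rules hold: Σm=0, L=10 even, 5≤5≤5.
N = 1·11·11 = 121
Δ = 0!·0!·10!/11! = 1/11
Racah Σ t=0..0: t=0:+1/14400 = 1/14400
⇒ 3j(0 5 5; 0 0 0)² = 1/11, sgn -1
Racah Σ t=0..0: t=0:+1/17280 = 1/17280
⇒ 3j(0 5 5; 0 1 -1)² = 1/11, sgn +1
4πI² = N·(3j₀)²·(3jₘ)² = 1/1
I = -1·√(1/4π) = -0.28209479

-0.282095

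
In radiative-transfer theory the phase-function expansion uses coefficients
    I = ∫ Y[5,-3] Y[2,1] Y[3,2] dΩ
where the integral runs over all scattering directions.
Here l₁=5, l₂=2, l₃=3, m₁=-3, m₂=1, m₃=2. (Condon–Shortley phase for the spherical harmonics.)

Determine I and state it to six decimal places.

Rules hold: Σm=0, L=10 even, 3≤3≤7.
N = 11·5·7 = 385
Δ = 4!·6!·0!/11! = 1/2310
Racah Σ t=2..2: t=2:+1/144 = 1/144
⇒ 3j(5 2 3; 0 0 0)² = 10/231, sgn -1
Racah Σ t=3..3: t=3:−1/720 = -1/720
⇒ 3j(5 2 3; -3 1 2)² = 8/165, sgn +1
4πI² = N·(3j₀)²·(3jₘ)² = 80/99
I = -1·√(0.808081/4π) = -0.25358436

-0.253584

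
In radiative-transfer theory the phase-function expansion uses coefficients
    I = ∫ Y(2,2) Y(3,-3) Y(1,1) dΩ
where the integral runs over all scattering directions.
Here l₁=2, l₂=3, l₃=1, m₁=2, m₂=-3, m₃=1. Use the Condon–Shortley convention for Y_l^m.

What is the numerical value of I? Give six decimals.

Checks pass: Σm=0; 6 even; l₃=1∈[1,5].
(2·2+1)(2·3+1)(2·1+1) = 105
Δ: 4! 0! 2! / 7! → 1/105
sum: t=2:+1/4 = 1/4
3j²(2 3 1; 0 0 0) = Δ·Π!·Σ² = 3/35  (sign -1)
sum: t=0:+1/48 = 1/48
3j²(2 3 1; 2 -3 1) = Δ·Π!·Σ² = 1/7  (sign +1)
combine: 4πI² = 105·3/35·1/7 = 9/7
take √, sign -1: I = -0.31986543

-0.319865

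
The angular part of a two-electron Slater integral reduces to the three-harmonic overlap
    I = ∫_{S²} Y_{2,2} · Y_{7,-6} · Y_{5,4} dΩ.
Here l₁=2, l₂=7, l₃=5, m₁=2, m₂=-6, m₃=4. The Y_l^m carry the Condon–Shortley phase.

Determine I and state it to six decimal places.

Rules hold: Σm=0, L=14 even, 5≤5≤9.
N = 5·15·11 = 825
Δ = 4!·0!·10!/15! = 1/15015
Racah Σ t=2..2: t=2:+1/57600 = 1/57600
⇒ 3j(2 7 5; 0 0 0)² = 21/715, sgn -1
Racah Σ t=0..0: t=0:+1/8709120 = 1/8709120
⇒ 3j(2 7 5; 2 -6 4)² = 1/21, sgn -1
4πI² = N·(3j₀)²·(3jₘ)² = 15/13
I = +1·√(1.15385/4π) = 0.30301841

0.303018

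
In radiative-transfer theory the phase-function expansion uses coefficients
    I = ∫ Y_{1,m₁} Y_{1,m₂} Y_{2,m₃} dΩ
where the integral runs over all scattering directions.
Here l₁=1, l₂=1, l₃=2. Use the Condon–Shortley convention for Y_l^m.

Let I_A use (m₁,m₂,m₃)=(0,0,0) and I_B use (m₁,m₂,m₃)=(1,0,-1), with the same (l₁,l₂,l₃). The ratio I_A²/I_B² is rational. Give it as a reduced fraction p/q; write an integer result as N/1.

4/3

l's match ⇒ only the (l;m) 3-j factors differ between A and B.
A: triangle coeff Δ(1,1,2) = 1/30; Σ_t [0,0]: t=0:+1/1 = 1/1; (3j)²=2/15 [(1 1 2; 0 0 0)], sign=+1
B: triangle coeff Δ(1,1,2) = 1/30; Σ_t [0,0]: t=0:+1/2 = 1/2; (3j)²=1/10 [(1 1 2; 1 0 -1)], sign=-1
I_A²/I_B² = (2/15)/(1/10) = 4/3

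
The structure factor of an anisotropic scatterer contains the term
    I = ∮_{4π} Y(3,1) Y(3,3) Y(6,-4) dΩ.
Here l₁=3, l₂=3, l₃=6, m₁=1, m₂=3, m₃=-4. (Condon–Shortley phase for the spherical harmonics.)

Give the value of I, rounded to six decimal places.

0.171787

m-sum 0 ✓  L=12 even ✓  0≤6≤6 ✓
Π(2lᵢ+1) = 7×7×13 = 637
triangle coeff Δ(3,3,6) = 1/12012
Σ_t [0,0]: t=0:+1/1296 = 1/1296
(3j)²=100/3003 [(3 3 6; 0 0 0)], sign=+1
Σ_t [0,0]: t=0:+1/34560 = 1/34560
(3j)²=5/286 [(3 3 6; 1 3 -4)], sign=+1
⇒ 4πI² = 1750/4719
I = (+1)√(1750/4719/(4π)) = 0.17178653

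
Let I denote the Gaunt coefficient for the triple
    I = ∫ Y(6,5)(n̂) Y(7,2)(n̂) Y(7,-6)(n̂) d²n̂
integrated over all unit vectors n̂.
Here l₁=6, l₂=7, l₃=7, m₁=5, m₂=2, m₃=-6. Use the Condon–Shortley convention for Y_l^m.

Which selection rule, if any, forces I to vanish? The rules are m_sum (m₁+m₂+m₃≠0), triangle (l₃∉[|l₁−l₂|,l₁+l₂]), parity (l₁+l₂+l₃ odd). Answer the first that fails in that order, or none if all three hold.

m_sum

Σmᵢ = 1  ✗
l₃∈[|l₁−l₂|,l₁+l₂]=[1,13], have l₃=7
Σlᵢ = 20 ⇒ even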